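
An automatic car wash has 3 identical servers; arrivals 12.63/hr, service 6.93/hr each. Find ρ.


ρ = λ/(cμ) = 12.63/(3·6.93) = 12.63/20.79 = 0.6075

Final: 0.6075


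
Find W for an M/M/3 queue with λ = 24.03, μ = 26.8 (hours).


a = 0.8966; ρ = 0.2989; P₀ = 0.404860
Lq = P₀·a^c·ρ/(c!(1−ρ)²) = 0.02958
Wq = Lq/λ = 0.02958/24.03 = 0.001231 hr
W = Wq + 1/μ = 0.001231 + 0.03731 = 0.03854 hr

Final: 0.03854 hr


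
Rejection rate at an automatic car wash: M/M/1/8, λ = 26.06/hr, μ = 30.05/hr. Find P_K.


ρ = λ/μ = 26.06/30.05 = 0.8672
P_K = (1−ρ)ρ^K/(1−ρ^(K+1)) = (0.1328·0.319919)/(1 − 0.277440)
= 0.042478/0.722560 = 0.058789

Final: 0.058789


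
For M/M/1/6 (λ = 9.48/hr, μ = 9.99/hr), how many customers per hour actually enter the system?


ρ = 0.9489; P_K = (1−ρ)ρ^6/(1−ρ^7) = 0.121408
λ_eff = λ(1 − P_K) = 9.48·(1 − 0.121408) = 9.48·0.878592 = 8.3290 /hr

Final: 8.3290 /hr


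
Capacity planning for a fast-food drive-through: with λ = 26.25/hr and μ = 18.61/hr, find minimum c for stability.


Stability requires cμ > λ ⇔ c > λ/μ.
λ/μ = 26.25/18.61 = 1.4105
Minimum integer c = ⌊1.4105⌋ + 1 = 2
Check: 2·18.61 = 37.22 > 26.25, while 1·18.61 = 18.61 ≤ 26.25

Final: 2 servers


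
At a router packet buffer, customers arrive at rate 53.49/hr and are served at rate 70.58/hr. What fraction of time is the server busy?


ρ = λ/μ = 53.49/70.58 = 0.7579

Final: 0.7579


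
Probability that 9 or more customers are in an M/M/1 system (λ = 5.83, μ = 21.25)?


ρ = 5.83/21.25 = 0.2744
P(N ≥ n) = ρ^n = 0.2744^9 = 0.000008806

Final: 0.000008806


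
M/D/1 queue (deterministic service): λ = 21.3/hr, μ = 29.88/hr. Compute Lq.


ρ = 21.3/29.88 = 0.7129
M/D/1: Lq = ρ²/(2(1−ρ)) = 0.5082/(2·0.2871) = 0.88483

Final: 0.88483


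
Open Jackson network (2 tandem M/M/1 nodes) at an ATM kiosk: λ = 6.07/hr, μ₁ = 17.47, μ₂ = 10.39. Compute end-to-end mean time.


Each node sees arrival rate λ = 6.07/hr (tandem ⇒ throughput preserved).
W₁ = 1/(μ₁−λ) = 1/(17.47−6.07) = 0.08772 hr
W₂ = 1/(μ₂−λ) = 1/(10.39−6.07) = 0.23148 hr
W_total = W₁ + W₂ = 0.08772 + 0.23148 = 0.31920 hr

Final: 0.31920 hr


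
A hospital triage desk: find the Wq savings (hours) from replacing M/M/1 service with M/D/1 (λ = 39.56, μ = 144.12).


ρ = 39.56/144.12 = 0.2745
Wq(M/M/1) = ρ/(μ−λ) = 0.2745/104.56 = 0.002625 hr
Wq(M/D/1) = ρ/(2(μ−λ)) = 0.001313 hr
Savings = 0.002625 − 0.001313 = 0.001313 hr

Final: 0.001313 hr


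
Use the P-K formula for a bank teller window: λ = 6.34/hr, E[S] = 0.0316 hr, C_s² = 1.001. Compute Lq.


ρ = λ·E[S] = 6.34·0.0316 = 0.2003
Lq = ρ²(1+C_s²)/(2(1−ρ)) = 0.04014·(1+1.001)/(2·0.7997)
= 0.04014·2.0010/1.5993 = 0.05022

Final: 0.05022


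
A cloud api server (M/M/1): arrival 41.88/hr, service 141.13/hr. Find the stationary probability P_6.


ρ = 41.88/141.13 = 0.2967
P_n = (1−ρ)·ρ^n = (1 − 0.2967)·0.2967^6 = 0.7033·0.0006828 = 0.0004802

Final: 0.0004802


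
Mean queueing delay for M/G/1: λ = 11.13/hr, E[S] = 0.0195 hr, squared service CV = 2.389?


ρ = λ·E[S] = 11.13·0.0195 = 0.2170
E[S²] = E[S]²(1+C_s²) = 0.0195²·(1+2.389) = 0.001289
Wq = λ·E[S²]/(2(1−ρ)) = 11.13·0.001289/(2·0.7830) = 0.009159 hr

Final: 0.009159 hr


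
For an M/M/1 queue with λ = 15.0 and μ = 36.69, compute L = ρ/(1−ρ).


ρ = λ/μ = 15.0/36.69 = 0.4088
L = ρ/(1−ρ) = 0.4088/(1 − 0.4088) = 0.4088/0.5912 = 0.6916

Final: 0.6916


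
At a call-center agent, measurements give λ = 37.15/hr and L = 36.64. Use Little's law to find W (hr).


W = L/λ = 36.64/37.15 = 0.9863 hr

Final: 0.9863 hr


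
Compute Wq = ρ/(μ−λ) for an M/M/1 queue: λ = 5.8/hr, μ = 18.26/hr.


ρ = 5.8/18.26 = 0.3176
Wq = ρ/(μ−λ) = 0.3176/(18.26 − 5.8) = 0.3176/12.46 = 0.02549 hr

Final: 0.02549 hr


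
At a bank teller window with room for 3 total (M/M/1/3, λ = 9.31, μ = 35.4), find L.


ρ = 9.31/35.4 = 0.2630
L = ρ[1 − (K+1)ρ^K + Kρ^(K+1)] / [(1−ρ)(1−ρ^(K+1))]
Numerator: 0.2630·(1 − 4·0.018190 + 3·0.004784) = 0.247633
Denominator: (0.7370)·(0.995216) = 0.733480
L = 0.247633/0.733480 = 0.3376

Final: 0.3376


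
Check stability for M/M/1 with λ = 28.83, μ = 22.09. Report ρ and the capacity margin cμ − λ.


Total capacity cμ = 1·22.09 = 22.09/hr
ρ = λ/(cμ) = 28.83/22.09 = 1.3051
Stable ⇔ ρ < 1: NO
Spare capacity = cμ − λ = 22.09 − 28.83 = -6.74/hr

Final: ρ = 1.3051; unstable; margin = -6.74/hr


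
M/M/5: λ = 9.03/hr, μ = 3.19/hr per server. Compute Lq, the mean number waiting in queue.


a = λ/μ = 2.8307; ρ = a/5 = 0.5661
P₀ = 0.056230
Lq = P₀·a^c·ρ / (c!·(1−ρ)²) = 0.056230·181.75457·0.5661/(120·0.18823)
= 0.25616

Final: 0.25616


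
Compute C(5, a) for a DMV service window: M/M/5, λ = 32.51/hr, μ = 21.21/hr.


a = λ/μ = 1.5328; ρ = a/5 = 0.3066
P₀ = 0.215551 (from M/M/c formula)
C(c,a) = [a^c/(c!(1−ρ))]·P₀ = [8.46022/(120·0.6934)]·0.215551
= 0.10167·0.215551 = 0.021915

Final: 0.021915


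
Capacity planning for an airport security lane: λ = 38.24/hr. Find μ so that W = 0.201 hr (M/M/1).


W = 1/(μ−λ) ⇒ μ − λ = 1/W = 1/0.201 = 4.9751
μ = λ + 1/W = 38.24 + 4.9751 = 43.2151 per hr

Final: 43.2151 /hr


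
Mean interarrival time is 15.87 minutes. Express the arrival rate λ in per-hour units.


λ = 1/(interarrival time) in consistent units.
1 hour = 60 min, so λ = 60/15.87 = 3.7807 per hour

Final: 3.7807 /hr


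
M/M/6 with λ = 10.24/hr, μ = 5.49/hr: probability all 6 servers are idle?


a = λ/μ = 10.24/5.49 = 1.8652; ρ = a/c = 0.3109
Σ_{k=0}^{5} a^k/k! (terms k=0..5) = 1.00000 + 1.86521 + 1.73950 + 1.08151 + 0.50431 + 0.18813 = 6.37867
Tail: a^6/(6!(1−ρ)) = 42.10810/(720·0.6891) = 0.08487
P₀ = 1/(6.37867 + 0.08487) = 1/6.46353 = 0.154714

Final: 0.154714


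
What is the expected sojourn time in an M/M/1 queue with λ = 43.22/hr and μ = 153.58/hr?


W = 1/(μ−λ) = 1/(153.58 − 43.22) = 1/110.36 = 0.009061 hr

Final: 0.009061 hr


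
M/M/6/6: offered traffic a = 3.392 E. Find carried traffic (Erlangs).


B(6,3.392) = 0.075491 (Erlang-B)
Carried load = a(1 − B) = 3.392·(1 − 0.075491) = 3.392·0.924509 = 3.1359 E

Final: 3.1359 Erlangs


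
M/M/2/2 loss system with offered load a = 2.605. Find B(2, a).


B(c,a) = (a^c/c!) / Σ_{k=0}^{c} a^k/k!
a^2/2! = 3.393012
Σ terms (k=0..2): 1.00000 + 2.60500 + 3.39301 = 6.998012
B = 3.393012/6.998012 = 0.484854

Final: 0.484854


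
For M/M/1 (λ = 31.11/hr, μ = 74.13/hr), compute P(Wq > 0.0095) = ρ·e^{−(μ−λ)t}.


ρ = 31.11/74.13 = 0.4197
P(Wq > t) = ρ·e^{−(μ−λ)t} = 0.4197·e^{−0.4087}
= 0.4197·0.664520 = 0.278878

Final: 0.278878


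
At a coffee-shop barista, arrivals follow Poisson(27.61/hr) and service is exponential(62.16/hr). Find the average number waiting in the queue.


ρ = 27.61/62.16 = 0.4442
Lq = ρ²/(1−ρ) = 0.1973/0.5558 = 0.3550

Final: 0.3550


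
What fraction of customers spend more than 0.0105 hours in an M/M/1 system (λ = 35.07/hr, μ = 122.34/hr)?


W ~ Exponential(μ−λ) for M/M/1.
μ − λ = 122.34 − 35.07 = 87.2700
P(W > t) = e^{−(μ−λ)t} = e^{−0.9163} = 0.399982

Final: 0.399982


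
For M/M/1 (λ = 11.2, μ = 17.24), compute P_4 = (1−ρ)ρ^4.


ρ = 11.2/17.24 = 0.6497
P_n = (1−ρ)·ρ^n = (1 − 0.6497)·0.6497^4 = 0.3503·0.178124 = 0.062405

Final: 0.062405


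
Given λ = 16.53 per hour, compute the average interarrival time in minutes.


Mean interarrival time = 1/λ = 1/16.53 hour = 0.06050 hour
In minutes: 0.06050 × 60 = 3.6298 min

Final: 3.6298 min


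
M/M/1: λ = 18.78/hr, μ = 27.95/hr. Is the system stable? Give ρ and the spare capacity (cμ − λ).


Total capacity cμ = 1·27.95 = 27.95/hr
ρ = λ/(cμ) = 18.78/27.95 = 0.6719
Stable ⇔ ρ < 1: YES
Spare capacity = cμ − λ = 27.95 − 18.78 = 9.17/hr

Final: ρ = 0.6719; stable; margin = 9.17/hr


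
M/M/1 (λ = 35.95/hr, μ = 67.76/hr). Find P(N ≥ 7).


ρ = 35.95/67.76 = 0.5305
P(N ≥ n) = ρ^n = 0.5305^7 = 0.011833

Final: 0.011833


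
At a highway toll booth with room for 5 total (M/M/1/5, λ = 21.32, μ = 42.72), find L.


ρ = 21.32/42.72 = 0.4991
L = ρ[1 − (K+1)ρ^K + Kρ^(K+1)] / [(1−ρ)(1−ρ^(K+1))]
Numerator: 0.4991·(1 − 6·0.030958 + 5·0.015450) = 0.444915
Denominator: (0.5009)·(0.984550) = 0.493197
L = 0.444915/0.493197 = 0.9021

Final: 0.9021


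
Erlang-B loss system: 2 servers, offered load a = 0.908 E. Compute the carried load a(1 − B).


B(2,0.908) = 0.177668 (Erlang-B)
Carried load = a(1 − B) = 0.908·(1 − 0.177668) = 0.908·0.822332 = 0.7467 E

Final: 0.7467 Erlangs


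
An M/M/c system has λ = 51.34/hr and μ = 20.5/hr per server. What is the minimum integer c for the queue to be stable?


Stability requires cμ > λ ⇔ c > λ/μ.
λ/μ = 51.34/20.5 = 2.5044
Minimum integer c = ⌊2.5044⌋ + 1 = 3
Check: 3·20.5 = 61.50 > 51.34, while 2·20.5 = 41.00 ≤ 51.34

Final: 3 servers


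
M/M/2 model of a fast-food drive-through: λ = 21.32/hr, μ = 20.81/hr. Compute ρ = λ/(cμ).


ρ = λ/(cμ) = 21.32/(2·20.81) = 21.32/41.62 = 0.5123

Final: 0.5123


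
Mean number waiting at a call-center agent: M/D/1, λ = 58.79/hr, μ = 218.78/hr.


ρ = 58.79/218.78 = 0.2687
M/D/1: Lq = ρ²/(2(1−ρ)) = 0.07221/(2·0.7313) = 0.04937

Final: 0.04937


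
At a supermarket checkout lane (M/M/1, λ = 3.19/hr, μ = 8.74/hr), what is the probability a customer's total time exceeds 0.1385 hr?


W ~ Exponential(μ−λ) for M/M/1.
μ − λ = 8.74 − 3.19 = 5.5500
P(W > t) = e^{−(μ−λ)t} = e^{−0.7687} = 0.463627

Final: 0.463627


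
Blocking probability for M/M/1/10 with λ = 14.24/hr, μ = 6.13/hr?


ρ = λ/μ = 14.24/6.13 = 2.3230
P_K = (1−ρ)ρ^K/(1−ρ^(K+1)) = (-1.3230·4576.096222)/(1 − 10630.278989)
= -6054.182767/-10629.278989 = 0.569576

Final: 0.569576


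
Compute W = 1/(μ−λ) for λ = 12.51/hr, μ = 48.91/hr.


W = 1/(μ−λ) = 1/(48.91 − 12.51) = 1/36.40 = 0.02747 hr

Final: 0.02747 hr


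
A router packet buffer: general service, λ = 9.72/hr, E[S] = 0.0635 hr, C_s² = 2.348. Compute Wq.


ρ = λ·E[S] = 9.72·0.0635 = 0.6172
E[S²] = E[S]²(1+C_s²) = 0.0635²·(1+2.348) = 0.013500
Wq = λ·E[S²]/(2(1−ρ)) = 9.72·0.013500/(2·0.3828) = 0.17140 hr

Final: 0.17140 hr


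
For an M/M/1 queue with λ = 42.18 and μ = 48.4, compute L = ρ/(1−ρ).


ρ = λ/μ = 42.18/48.4 = 0.8715
L = ρ/(1−ρ) = 0.8715/(1 − 0.8715) = 0.8715/0.1285 = 6.7814

Final: 6.7814


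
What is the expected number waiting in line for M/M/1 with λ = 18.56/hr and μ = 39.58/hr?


ρ = 18.56/39.58 = 0.4689
Lq = ρ²/(1−ρ) = 0.2199/0.5311 = 0.4140

Final: 0.4140


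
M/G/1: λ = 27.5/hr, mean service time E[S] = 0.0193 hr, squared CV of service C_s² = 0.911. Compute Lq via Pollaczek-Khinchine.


ρ = λ·E[S] = 27.5·0.0193 = 0.5308
Lq = ρ²(1+C_s²)/(2(1−ρ)) = 0.2817·(1+0.911)/(2·0.4692)
= 0.2817·1.9110/0.9385 = 0.57360

Final: 0.57360


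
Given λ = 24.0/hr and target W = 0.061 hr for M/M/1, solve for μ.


W = 1/(μ−λ) ⇒ μ − λ = 1/W = 1/0.061 = 16.3934
μ = λ + 1/W = 24.0 + 16.3934 = 40.3934 per hr

Final: 40.3934 /hr


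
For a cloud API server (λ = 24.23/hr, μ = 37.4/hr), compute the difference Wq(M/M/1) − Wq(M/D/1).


ρ = 24.23/37.4 = 0.6479
Wq(M/M/1) = ρ/(μ−λ) = 0.6479/13.17 = 0.04919 hr
Wq(M/D/1) = ρ/(2(μ−λ)) = 0.02460 hr
Savings = 0.04919 − 0.02460 = 0.02460 hr

Final: 0.02460 hr


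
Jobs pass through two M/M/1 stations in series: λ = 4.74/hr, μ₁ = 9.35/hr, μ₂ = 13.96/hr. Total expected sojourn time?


Each node sees arrival rate λ = 4.74/hr (tandem ⇒ throughput preserved).
W₁ = 1/(μ₁−λ) = 1/(9.35−4.74) = 0.21692 hr
W₂ = 1/(μ₂−λ) = 1/(13.96−4.74) = 0.10846 hr
W_total = W₁ + W₂ = 0.21692 + 0.10846 = 0.32538 hr

Final: 0.32538 hr


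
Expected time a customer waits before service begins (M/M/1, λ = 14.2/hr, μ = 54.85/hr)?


ρ = 14.2/54.85 = 0.2589
Wq = ρ/(μ−λ) = 0.2589/(54.85 − 14.2) = 0.2589/40.65 = 0.006369 hr

Final: 0.006369 hr


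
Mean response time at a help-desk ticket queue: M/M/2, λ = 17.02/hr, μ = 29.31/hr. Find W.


a = 0.5807; ρ = 0.2903; P₀ = 0.549974
Lq = P₀·a^c·ρ/(c!(1−ρ)²) = 0.05346
Wq = Lq/λ = 0.05346/17.02 = 0.003141 hr
W = Wq + 1/μ = 0.003141 + 0.03412 = 0.03726 hr

Final: 0.03726 hr


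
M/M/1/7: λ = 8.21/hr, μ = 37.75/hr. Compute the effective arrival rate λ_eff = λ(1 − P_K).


ρ = 0.2175; P_K = (1−ρ)ρ^7/(1−ρ^8) = 0.00001801
λ_eff = λ(1 − P_K) = 8.21·(1 − 0.00001801) = 8.21·0.999982 = 8.2099 /hr

Final: 8.2099 /hr


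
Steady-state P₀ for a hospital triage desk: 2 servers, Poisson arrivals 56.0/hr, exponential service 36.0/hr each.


a = λ/μ = 56.0/36.0 = 1.5556; ρ = a/c = 0.7778
Σ_{k=0}^{1} a^k/k! (terms k=0..1) = 1.00000 + 1.55556 = 2.55556
Tail: a^2/(2!(1−ρ)) = 2.41975/(2·0.2222) = 5.44444
P₀ = 1/(2.55556 + 5.44444) = 1/8.00000 = 0.125000

Final: 0.125000


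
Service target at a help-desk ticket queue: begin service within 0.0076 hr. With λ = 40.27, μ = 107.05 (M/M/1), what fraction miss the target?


ρ = 40.27/107.05 = 0.3762
P(Wq > t) = ρ·e^{−(μ−λ)t} = 0.3762·e^{−0.5075}
= 0.3762·0.601982 = 0.226453

Final: 0.226453


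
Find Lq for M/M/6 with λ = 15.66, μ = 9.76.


a = λ/μ = 1.6045; ρ = a/6 = 0.2674
P₀ = 0.200912
Lq = P₀·a^c·ρ / (c!·(1−ρ)²) = 0.200912·17.06285·0.2674/(720·0.53668)
= 0.002372

Final: 0.002372


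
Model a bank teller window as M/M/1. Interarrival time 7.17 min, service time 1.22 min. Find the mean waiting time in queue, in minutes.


λ = 60/7.17 = 8.3682 /hr
μ = 60/1.22 = 49.1803 /hr
ρ = λ/μ = 8.3682/49.1803 = 0.1702
Wq = ρ/(μ−λ) = 0.1702/(49.1803−8.3682) = 0.004169 hr
In minutes: 0.004169·60 = 0.2502 min

Final: 0.2502 min


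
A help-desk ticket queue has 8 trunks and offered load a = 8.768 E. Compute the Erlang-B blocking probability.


B(c,a) = (a^c/c!) / Σ_{k=0}^{c} a^k/k!
a^8/8! = 866.330901
Σ terms (k=0..8): 1.00000 + 8.76800 + 38.43891 + 112.34413 + 246.25833 + 431.83860 + 631.06014 + 790.44790 + 866.33090 = 3126.486911
B = 866.330901/3126.486911 = 0.277094

Final: 0.277094


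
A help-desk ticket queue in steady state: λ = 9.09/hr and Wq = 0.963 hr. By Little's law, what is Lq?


Lq = λWq = 9.09·0.963 = 8.7537

Final: 8.7537


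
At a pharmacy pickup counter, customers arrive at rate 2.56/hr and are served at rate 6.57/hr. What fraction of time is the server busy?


ρ = λ/μ = 2.56/6.57 = 0.3896

Final: 0.3896


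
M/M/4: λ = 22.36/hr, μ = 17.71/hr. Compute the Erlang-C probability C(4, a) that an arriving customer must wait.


a = λ/μ = 1.2626; ρ = a/4 = 0.3156
P₀ = 0.281711 (from M/M/c formula)
C(c,a) = [a^c/(c!(1−ρ))]·P₀ = [2.54105/(24·0.6844)]·0.281711
= 0.15471·0.281711 = 0.043583

Final: 0.043583


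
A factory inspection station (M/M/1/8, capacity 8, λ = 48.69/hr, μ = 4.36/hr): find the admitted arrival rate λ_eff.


ρ = 11.1674; P_K = (1−ρ)ρ^8/(1−ρ^9) = 0.910454
λ_eff = λ(1 − P_K) = 48.69·(1 − 0.910454) = 48.69·0.089546 = 4.3600 /hr

Final: 4.3600 /hr


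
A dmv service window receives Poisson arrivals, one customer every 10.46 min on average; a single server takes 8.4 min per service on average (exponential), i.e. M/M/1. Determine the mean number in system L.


λ = 60/10.46 = 5.7361 /hr
μ = 60/8.4 = 7.1429 /hr
ρ = λ/μ = 5.7361/7.1429 = 0.8031
L = ρ/(1−ρ) = 0.8031/0.1969 = 4.0777

Final: 4.0777


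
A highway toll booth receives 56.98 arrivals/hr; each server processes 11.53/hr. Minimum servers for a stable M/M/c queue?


Stability requires cμ > λ ⇔ c > λ/μ.
λ/μ = 56.98/11.53 = 4.9419
Minimum integer c = ⌊4.9419⌋ + 1 = 5
Check: 5·11.53 = 57.65 > 56.98, while 4·11.53 = 46.12 ≤ 56.98

Final: 5 servers


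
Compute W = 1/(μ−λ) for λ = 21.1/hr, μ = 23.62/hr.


W = 1/(μ−λ) = 1/(23.62 − 21.1) = 1/2.52 = 0.3968 hr

Final: 0.3968 hr


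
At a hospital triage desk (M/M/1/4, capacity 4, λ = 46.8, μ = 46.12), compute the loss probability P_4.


ρ = λ/μ = 46.8/46.12 = 1.0147
P_K = (1−ρ)ρ^K/(1−ρ^(K+1)) = (-0.01474·1.060294)/(1 − 1.075927)
= -0.015633/-0.075927 = 0.205897

Final: 0.205897


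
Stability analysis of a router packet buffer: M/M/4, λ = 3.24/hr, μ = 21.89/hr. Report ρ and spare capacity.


Total capacity cμ = 4·21.89 = 87.56/hr
ρ = λ/(cμ) = 3.24/87.56 = 0.03700
Stable ⇔ ρ < 1: YES
Spare capacity = cμ − λ = 87.56 − 3.24 = 84.32/hr

Final: ρ = 0.03700; stable; margin = 84.32/hr


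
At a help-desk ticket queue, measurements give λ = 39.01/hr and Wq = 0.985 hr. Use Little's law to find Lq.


Lq = λWq = 39.01·0.985 = 38.4248

Final: 38.4248


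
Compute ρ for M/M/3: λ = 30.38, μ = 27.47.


ρ = λ/(cμ) = 30.38/(3·27.47) = 30.38/82.41 = 0.3686

Final: 0.3686


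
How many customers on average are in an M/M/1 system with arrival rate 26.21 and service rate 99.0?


ρ = λ/μ = 26.21/99.0 = 0.2647
L = ρ/(1−ρ) = 0.2647/(1 − 0.2647) = 0.2647/0.7353 = 0.3601

Final: 0.3601


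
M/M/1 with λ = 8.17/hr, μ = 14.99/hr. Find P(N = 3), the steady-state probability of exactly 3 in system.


ρ = 8.17/14.99 = 0.5450
P_n = (1−ρ)·ρ^n = (1 − 0.5450)·0.5450^3 = 0.4550·0.161905 = 0.073662

Final: 0.073662


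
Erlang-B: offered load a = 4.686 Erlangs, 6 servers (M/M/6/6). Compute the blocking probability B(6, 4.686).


B(c,a) = (a^c/c!) / Σ_{k=0}^{c} a^k/k!
a^6/6! = 14.705548
Σ terms (k=0..6): 1.00000 + 4.68600 + 10.97930 + 17.14966 + 20.09083 + 18.82913 + 14.70555 = 87.440467
B = 14.705548/87.440467 = 0.168178

Final: 0.168178


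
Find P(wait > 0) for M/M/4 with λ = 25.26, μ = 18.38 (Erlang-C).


a = λ/μ = 1.3743; ρ = a/4 = 0.3436
P₀ = 0.251397 (from M/M/c formula)
C(c,a) = [a^c/(c!(1−ρ))]·P₀ = [3.56740/(24·0.6564)]·0.251397
= 0.22644·0.251397 = 0.056927

Final: 0.056927


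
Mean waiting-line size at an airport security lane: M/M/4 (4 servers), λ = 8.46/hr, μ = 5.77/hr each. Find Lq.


a = λ/μ = 1.4662; ρ = a/4 = 0.3666
P₀ = 0.228812
Lq = P₀·a^c·ρ / (c!·(1−ρ)²) = 0.228812·4.62145·0.3666/(24·0.40126)
= 0.04025

Final: 0.04025


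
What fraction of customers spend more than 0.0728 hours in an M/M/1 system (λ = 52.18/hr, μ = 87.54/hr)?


W ~ Exponential(μ−λ) for M/M/1.
μ − λ = 87.54 − 52.18 = 35.3600
P(W > t) = e^{−(μ−λ)t} = e^{−2.5742} = 0.076214

Final: 0.076214


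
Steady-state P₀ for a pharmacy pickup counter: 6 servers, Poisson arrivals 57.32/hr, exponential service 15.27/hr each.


a = λ/μ = 57.32/15.27 = 3.7538; ρ = a/c = 0.6256
Σ_{k=0}^{5} a^k/k! (terms k=0..5) = 1.00000 + 3.75377 + 7.04538 + 8.81557 + 8.27289 + 6.21090 = 35.09850
Tail: a^6/(6!(1−ρ)) = 2797.71111/(720·0.3744) = 10.37926
P₀ = 1/(35.09850 + 10.37926) = 1/45.47776 = 0.021989

Final: 0.021989


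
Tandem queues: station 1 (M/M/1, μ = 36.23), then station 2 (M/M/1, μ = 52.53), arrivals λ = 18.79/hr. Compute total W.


Each node sees arrival rate λ = 18.79/hr (tandem ⇒ throughput preserved).
W₁ = 1/(μ₁−λ) = 1/(36.23−18.79) = 0.05734 hr
W₂ = 1/(μ₂−λ) = 1/(52.53−18.79) = 0.02964 hr
W_total = W₁ + W₂ = 0.05734 + 0.02964 = 0.08698 hr

Final: 0.08698 hr


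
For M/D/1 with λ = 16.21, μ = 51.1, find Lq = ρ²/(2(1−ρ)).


ρ = 16.21/51.1 = 0.3172
M/D/1: Lq = ρ²/(2(1−ρ)) = 0.1006/(2·0.6828) = 0.07369

Final: 0.07369


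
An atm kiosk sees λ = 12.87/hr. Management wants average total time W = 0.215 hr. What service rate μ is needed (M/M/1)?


W = 1/(μ−λ) ⇒ μ − λ = 1/W = 1/0.215 = 4.6512
μ = λ + 1/W = 12.87 + 4.6512 = 17.5212 per hr

Final: 17.5212 /hr


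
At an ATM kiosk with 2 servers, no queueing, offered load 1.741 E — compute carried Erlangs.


B(2,1.741) = 0.356050 (Erlang-B)
Carried load = a(1 − B) = 1.741·(1 − 0.356050) = 1.741·0.643950 = 1.1211 E

Final: 1.1211 Erlangs


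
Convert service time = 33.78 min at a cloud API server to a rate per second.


μ = 1/(service time) in consistent units.
1 second = 0.0166667 min, so μ = 0.0166667/33.78 = 0.0004934 per second

Final: 0.0004934 /sec


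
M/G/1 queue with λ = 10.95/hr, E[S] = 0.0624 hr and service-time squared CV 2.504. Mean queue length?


ρ = λ·E[S] = 10.95·0.0624 = 0.6833
Lq = ρ²(1+C_s²)/(2(1−ρ)) = 0.4669·(1+2.504)/(2·0.3167)
= 0.4669·3.5040/0.6334 = 2.58259

Final: 2.58259


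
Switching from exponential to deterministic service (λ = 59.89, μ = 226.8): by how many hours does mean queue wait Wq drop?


ρ = 59.89/226.8 = 0.2641
Wq(M/M/1) = ρ/(μ−λ) = 0.2641/166.91 = 0.001582 hr
Wq(M/D/1) = ρ/(2(μ−λ)) = 0.0007910 hr
Savings = 0.001582 − 0.0007910 = 0.0007910 hr

Final: 0.0007910 hr


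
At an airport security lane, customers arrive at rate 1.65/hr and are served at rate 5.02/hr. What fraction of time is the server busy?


ρ = λ/μ = 1.65/5.02 = 0.3287

Final: 0.3287


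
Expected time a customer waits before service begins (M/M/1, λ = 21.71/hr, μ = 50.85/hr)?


ρ = 21.71/50.85 = 0.4269
Wq = ρ/(μ−λ) = 0.4269/(50.85 − 21.71) = 0.4269/29.14 = 0.01465 hr

Final: 0.01465 hr


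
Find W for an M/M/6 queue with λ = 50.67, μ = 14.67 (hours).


a = 3.4540; ρ = 0.5757; P₀ = 0.030422
Lq = P₀·a^c·ρ/(c!(1−ρ)²) = 0.22937
Wq = Lq/λ = 0.22937/50.67 = 0.004527 hr
W = Wq + 1/μ = 0.004527 + 0.06817 = 0.07269 hr

Final: 0.07269 hr


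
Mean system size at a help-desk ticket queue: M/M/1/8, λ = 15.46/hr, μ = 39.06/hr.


ρ = 15.46/39.06 = 0.3958
L = ρ[1 − (K+1)ρ^K + Kρ^(K+1)] / [(1−ρ)(1−ρ^(K+1))]
Numerator: 0.3958·(1 − 9·0.0006023 + 8·0.0002384) = 0.394411
Denominator: (0.6042)·(0.999762) = 0.604055
L = 0.394411/0.604055 = 0.6529

Final: 0.6529


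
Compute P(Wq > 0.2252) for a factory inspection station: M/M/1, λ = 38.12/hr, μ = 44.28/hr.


ρ = 38.12/44.28 = 0.8609
P(Wq > t) = ρ·e^{−(μ−λ)t} = 0.8609·e^{−1.3872}
= 0.8609·0.249766 = 0.215020

Final: 0.215020


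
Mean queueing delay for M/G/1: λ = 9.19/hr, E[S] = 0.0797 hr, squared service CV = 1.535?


ρ = λ·E[S] = 9.19·0.0797 = 0.7324
E[S²] = E[S]²(1+C_s²) = 0.0797²·(1+1.535) = 0.016103
Wq = λ·E[S²]/(2(1−ρ)) = 9.19·0.016103/(2·0.2676) = 0.27654 hr

Final: 0.27654 hr


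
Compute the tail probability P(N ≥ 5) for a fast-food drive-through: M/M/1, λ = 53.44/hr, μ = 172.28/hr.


ρ = 53.44/172.28 = 0.3102
P(N ≥ n) = ρ^n = 0.3102^5 = 0.002872

Final: 0.002872


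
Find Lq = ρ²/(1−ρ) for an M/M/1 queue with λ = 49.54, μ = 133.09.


ρ = 49.54/133.09 = 0.3722
Lq = ρ²/(1−ρ) = 0.1386/0.6278 = 0.2207

Final: 0.2207


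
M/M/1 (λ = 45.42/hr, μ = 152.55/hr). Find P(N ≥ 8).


ρ = 45.42/152.55 = 0.2977
P(N ≥ n) = ρ^n = 0.2977^8 = 0.00006176

Final: 0.00006176


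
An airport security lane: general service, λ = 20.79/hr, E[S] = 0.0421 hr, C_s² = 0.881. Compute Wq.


ρ = λ·E[S] = 20.79·0.0421 = 0.8753
E[S²] = E[S]²(1+C_s²) = 0.0421²·(1+0.881) = 0.003334
Wq = λ·E[S²]/(2(1−ρ)) = 20.79·0.003334/(2·0.1247) = 0.27782 hr

Final: 0.27782 hr


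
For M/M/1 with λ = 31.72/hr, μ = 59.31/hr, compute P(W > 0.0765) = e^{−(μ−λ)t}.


W ~ Exponential(μ−λ) for M/M/1.
μ − λ = 59.31 − 31.72 = 27.5900
P(W > t) = e^{−(μ−λ)t} = e^{−2.1106} = 0.121161

Final: 0.121161


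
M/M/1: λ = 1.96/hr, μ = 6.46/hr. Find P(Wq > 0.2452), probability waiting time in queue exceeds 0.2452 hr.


ρ = 1.96/6.46 = 0.3034
P(Wq > t) = ρ·e^{−(μ−λ)t} = 0.3034·e^{−1.1034}
= 0.3034·0.331741 = 0.100652

Final: 0.100652


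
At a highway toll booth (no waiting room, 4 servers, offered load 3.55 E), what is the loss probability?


B(c,a) = (a^c/c!) / Σ_{k=0}^{c} a^k/k!
a^4/4! = 6.617625
Σ terms (k=0..4): 1.00000 + 3.55000 + 6.30125 + 7.45648 + 6.61763 = 24.925354
B = 6.617625/24.925354 = 0.265498

Final: 0.265498


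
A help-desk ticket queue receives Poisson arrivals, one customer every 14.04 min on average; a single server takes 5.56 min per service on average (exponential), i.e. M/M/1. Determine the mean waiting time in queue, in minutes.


λ = 60/14.04 = 4.2735 /hr
μ = 60/5.56 = 10.7914 /hr
ρ = λ/μ = 4.2735/10.7914 = 0.3960
Wq = ρ/(μ−λ) = 0.3960/(10.7914−4.2735) = 0.06076 hr
In minutes: 0.06076·60 = 3.645 min

Final: 3.645 min


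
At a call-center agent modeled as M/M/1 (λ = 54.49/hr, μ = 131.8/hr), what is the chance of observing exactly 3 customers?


ρ = 54.49/131.8 = 0.4134
P_n = (1−ρ)·ρ^n = (1 − 0.4134)·0.4134^3 = 0.5866·0.070665 = 0.041450

Final: 0.041450


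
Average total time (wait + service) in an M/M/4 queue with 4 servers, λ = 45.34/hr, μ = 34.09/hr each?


a = 1.3300; ρ = 0.3325; P₀ = 0.263026
Lq = P₀·a^c·ρ/(c!(1−ρ)²) = 0.02559
Wq = Lq/λ = 0.02559/45.34 = 0.0005644 hr
W = Wq + 1/μ = 0.0005644 + 0.02933 = 0.02990 hr

Final: 0.02990 hr


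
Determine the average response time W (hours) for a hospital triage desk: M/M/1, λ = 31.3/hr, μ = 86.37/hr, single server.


W = 1/(μ−λ) = 1/(86.37 − 31.3) = 1/55.07 = 0.01816 hr

Final: 0.01816 hr


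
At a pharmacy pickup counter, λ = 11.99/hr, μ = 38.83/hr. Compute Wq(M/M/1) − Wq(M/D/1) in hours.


ρ = 11.99/38.83 = 0.3088
Wq(M/M/1) = ρ/(μ−λ) = 0.3088/26.84 = 0.01150 hr
Wq(M/D/1) = ρ/(2(μ−λ)) = 0.005752 hr
Savings = 0.01150 − 0.005752 = 0.005752 hr

Final: 0.005752 hr


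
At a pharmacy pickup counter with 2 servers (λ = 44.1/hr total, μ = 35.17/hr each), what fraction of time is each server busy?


ρ = λ/(cμ) = 44.1/(2·35.17) = 44.1/70.34 = 0.6270

Final: 0.6270


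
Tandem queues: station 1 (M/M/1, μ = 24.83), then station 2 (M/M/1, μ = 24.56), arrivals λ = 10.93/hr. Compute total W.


Each node sees arrival rate λ = 10.93/hr (tandem ⇒ throughput preserved).
W₁ = 1/(μ₁−λ) = 1/(24.83−10.93) = 0.07194 hr
W₂ = 1/(μ₂−λ) = 1/(24.56−10.93) = 0.07337 hr
W_total = W₁ + W₂ = 0.07194 + 0.07337 = 0.14531 hr

Final: 0.14531 hr


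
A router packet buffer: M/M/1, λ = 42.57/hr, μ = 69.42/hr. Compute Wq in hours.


ρ = 42.57/69.42 = 0.6132
Wq = ρ/(μ−λ) = 0.6132/(69.42 − 42.57) = 0.6132/26.85 = 0.02284 hr

Final: 0.02284 hr


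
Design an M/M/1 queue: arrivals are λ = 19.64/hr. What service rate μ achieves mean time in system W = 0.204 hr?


W = 1/(μ−λ) ⇒ μ − λ = 1/W = 1/0.204 = 4.9020
μ = λ + 1/W = 19.64 + 4.9020 = 24.5420 per hr

Final: 24.5420 /hr


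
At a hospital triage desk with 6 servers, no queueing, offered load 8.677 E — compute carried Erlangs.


B(6,8.677) = 0.424907 (Erlang-B)
Carried load = a(1 − B) = 8.677·(1 − 0.424907) = 8.677·0.575093 = 4.9901 E

Final: 4.9901 Erlangs


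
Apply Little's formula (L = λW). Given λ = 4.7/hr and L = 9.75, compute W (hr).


W = L/λ = 9.75/4.7 = 2.0745 hr

Final: 2.0745 hr


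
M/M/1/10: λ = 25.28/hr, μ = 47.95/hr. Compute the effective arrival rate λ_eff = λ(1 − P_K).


ρ = 0.5272; P_K = (1−ρ)ρ^10/(1−ρ^11) = 0.0007851
λ_eff = λ(1 − P_K) = 25.28·(1 − 0.0007851) = 25.28·0.999215 = 25.2602 /hr

Final: 25.2602 /hr


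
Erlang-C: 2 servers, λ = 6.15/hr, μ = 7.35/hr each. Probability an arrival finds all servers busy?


a = λ/μ = 0.8367; ρ = a/2 = 0.4184
P₀ = 0.410072 (from M/M/c formula)
C(c,a) = [a^c/(c!(1−ρ))]·P₀ = [0.70012/(2·0.5816)]·0.410072
= 0.60186·0.410072 = 0.246807

Final: 0.246807


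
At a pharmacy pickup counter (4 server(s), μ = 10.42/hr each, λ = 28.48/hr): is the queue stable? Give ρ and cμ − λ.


Total capacity cμ = 4·10.42 = 41.68/hr
ρ = λ/(cμ) = 28.48/41.68 = 0.6833
Stable ⇔ ρ < 1: YES
Spare capacity = cμ − λ = 41.68 − 28.48 = 13.20/hr

Final: ρ = 0.6833; stable; margin = 13.20/hr


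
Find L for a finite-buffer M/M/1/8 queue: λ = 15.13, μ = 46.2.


ρ = 15.13/46.2 = 0.3275
L = ρ[1 − (K+1)ρ^K + Kρ^(K+1)] / [(1−ρ)(1−ρ^(K+1))]
Numerator: 0.3275·(1 − 9·0.0001323 + 8·0.00004333) = 0.327213
Denominator: (0.6725)·(0.999957) = 0.672482
L = 0.327213/0.672482 = 0.4866

Final: 0.4866


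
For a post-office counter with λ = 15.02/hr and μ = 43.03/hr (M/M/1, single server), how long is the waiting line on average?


ρ = 15.02/43.03 = 0.3491
Lq = ρ²/(1−ρ) = 0.1218/0.6509 = 0.1872

Final: 0.1872


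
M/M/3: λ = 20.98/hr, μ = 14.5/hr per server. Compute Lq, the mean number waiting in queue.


a = λ/μ = 1.4469; ρ = a/3 = 0.4823
P₀ = 0.223772
Lq = P₀·a^c·ρ / (c!·(1−ρ)²) = 0.223772·3.02909·0.4823/(6·0.26801)
= 0.20329

Final: 0.20329


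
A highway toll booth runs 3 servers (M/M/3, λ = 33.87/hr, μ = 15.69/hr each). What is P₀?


a = λ/μ = 33.87/15.69 = 2.1587; ρ = a/c = 0.7196
Σ_{k=0}^{2} a^k/k! (terms k=0..2) = 1.00000 + 2.15870 + 2.32999 = 5.48869
Tail: a^3/(3!(1−ρ)) = 10.05951/(6·0.2804) = 5.97855
P₀ = 1/(5.48869 + 5.97855) = 1/11.46724 = 0.087205

Final: 0.087205


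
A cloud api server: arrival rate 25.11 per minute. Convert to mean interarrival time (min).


Mean interarrival time = 1/λ = 1/25.11 minute = 0.03982 minute
In minutes: 0.03982 × 1 = 0.03982 min

Final: 0.03982 min


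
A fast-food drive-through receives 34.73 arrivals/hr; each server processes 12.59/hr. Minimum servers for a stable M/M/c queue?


Stability requires cμ > λ ⇔ c > λ/μ.
λ/μ = 34.73/12.59 = 2.7585
Minimum integer c = ⌊2.7585⌋ + 1 = 3
Check: 3·12.59 = 37.77 > 34.73, while 2·12.59 = 25.18 ≤ 34.73

Final: 3 servers


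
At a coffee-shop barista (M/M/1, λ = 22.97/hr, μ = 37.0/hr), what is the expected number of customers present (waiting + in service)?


ρ = λ/μ = 22.97/37.0 = 0.6208
L = ρ/(1−ρ) = 0.6208/(1 − 0.6208) = 0.6208/0.3792 = 1.6372

Final: 1.6372


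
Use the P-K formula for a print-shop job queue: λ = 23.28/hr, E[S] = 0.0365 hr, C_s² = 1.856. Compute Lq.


ρ = λ·E[S] = 23.28·0.0365 = 0.8497
Lq = ρ²(1+C_s²)/(2(1−ρ)) = 0.7220·(1+1.856)/(2·0.1503)
= 0.7220·2.8560/0.3006 = 6.86086

Final: 6.86086


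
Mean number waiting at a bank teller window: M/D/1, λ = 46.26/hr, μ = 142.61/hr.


ρ = 46.26/142.61 = 0.3244
M/D/1: Lq = ρ²/(2(1−ρ)) = 0.1052/(2·0.6756) = 0.07787

Final: 0.07787


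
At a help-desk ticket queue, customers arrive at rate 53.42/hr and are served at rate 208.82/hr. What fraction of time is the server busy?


ρ = λ/μ = 53.42/208.82 = 0.2558

Final: 0.2558


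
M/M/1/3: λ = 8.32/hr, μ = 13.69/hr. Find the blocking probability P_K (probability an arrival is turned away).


ρ = λ/μ = 8.32/13.69 = 0.6077
P_K = (1−ρ)ρ^K/(1−ρ^(K+1)) = (0.3923·0.224471)/(1 − 0.136420)
= 0.088050/0.863580 = 0.101960

Final: 0.101960


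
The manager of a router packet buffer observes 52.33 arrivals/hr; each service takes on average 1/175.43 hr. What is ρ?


ρ = λ/μ = 52.33/175.43 = 0.2983

Final: 0.2983


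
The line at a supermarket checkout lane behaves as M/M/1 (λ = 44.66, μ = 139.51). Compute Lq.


ρ = 44.66/139.51 = 0.3201
Lq = ρ²/(1−ρ) = 0.1025/0.6799 = 0.1507

Final: 0.1507


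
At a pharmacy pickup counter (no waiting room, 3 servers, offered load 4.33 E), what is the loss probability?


B(c,a) = (a^c/c!) / Σ_{k=0}^{c} a^k/k!
a^3/3! = 13.530456
Σ terms (k=0..3): 1.00000 + 4.33000 + 9.37445 + 13.53046 = 28.234906
B = 13.530456/28.234906 = 0.479210

Final: 0.479210


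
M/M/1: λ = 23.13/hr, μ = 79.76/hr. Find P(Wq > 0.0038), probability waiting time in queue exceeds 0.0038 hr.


ρ = 23.13/79.76 = 0.2900
P(Wq > t) = ρ·e^{−(μ−λ)t} = 0.2900·e^{−0.2152}
= 0.2900·0.806385 = 0.233848

Final: 0.233848


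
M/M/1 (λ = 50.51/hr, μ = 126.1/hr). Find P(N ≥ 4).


ρ = 50.51/126.1 = 0.4006
P(N ≥ n) = ρ^n = 0.4006^4 = 0.025742

Final: 0.025742


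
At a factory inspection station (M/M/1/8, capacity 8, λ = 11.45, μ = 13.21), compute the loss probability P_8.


ρ = λ/μ = 11.45/13.21 = 0.8668
P_K = (1−ρ)ρ^K/(1−ρ^(K+1)) = (0.1332·0.318582)/(1 − 0.276137)
= 0.042445/0.723863 = 0.058637

Final: 0.058637


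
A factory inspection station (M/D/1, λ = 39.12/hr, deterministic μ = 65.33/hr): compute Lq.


ρ = 39.12/65.33 = 0.5988
M/D/1: Lq = ρ²/(2(1−ρ)) = 0.3586/(2·0.4012) = 0.44688

Final: 0.44688


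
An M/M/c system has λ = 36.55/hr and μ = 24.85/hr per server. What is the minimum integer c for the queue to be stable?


Stability requires cμ > λ ⇔ c > λ/μ.
λ/μ = 36.55/24.85 = 1.4708
Minimum integer c = ⌊1.4708⌋ + 1 = 2
Check: 2·24.85 = 49.70 > 36.55, while 1·24.85 = 24.85 ≤ 36.55

Final: 2 servers


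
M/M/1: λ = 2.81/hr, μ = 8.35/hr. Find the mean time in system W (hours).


W = 1/(μ−λ) = 1/(8.35 − 2.81) = 1/5.54 = 0.1805 hr

Final: 0.1805 hr


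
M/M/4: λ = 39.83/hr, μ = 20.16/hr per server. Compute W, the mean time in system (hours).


a = 1.9757; ρ = 0.4939; P₀ = 0.133920
Lq = P₀·a^c·ρ/(c!(1−ρ)²) = 0.16396
Wq = Lq/λ = 0.16396/39.83 = 0.004117 hr
W = Wq + 1/μ = 0.004117 + 0.04960 = 0.05372 hr

Final: 0.05372 hr


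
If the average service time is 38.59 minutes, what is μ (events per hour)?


μ = 1/(service time) in consistent units.
1 hour = 60 min, so μ = 60/38.59 = 1.5548 per hour

Final: 1.5548 /hr


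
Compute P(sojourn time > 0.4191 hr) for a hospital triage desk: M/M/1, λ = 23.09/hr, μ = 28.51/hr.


W ~ Exponential(μ−λ) for M/M/1.
μ − λ = 28.51 − 23.09 = 5.4200
P(W > t) = e^{−(μ−λ)t} = e^{−2.2715} = 0.103155

Final: 0.103155


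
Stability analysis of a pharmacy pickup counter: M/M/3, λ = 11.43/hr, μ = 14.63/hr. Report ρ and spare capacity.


Total capacity cμ = 3·14.63 = 43.89/hr
ρ = λ/(cμ) = 11.43/43.89 = 0.2604
Stable ⇔ ρ < 1: YES
Spare capacity = cμ − λ = 43.89 − 11.43 = 32.46/hr

Final: ρ = 0.2604; stable; margin = 32.46/hr


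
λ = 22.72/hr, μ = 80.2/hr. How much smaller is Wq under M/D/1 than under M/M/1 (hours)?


ρ = 22.72/80.2 = 0.2833
Wq(M/M/1) = ρ/(μ−λ) = 0.2833/57.48 = 0.004929 hr
Wq(M/D/1) = ρ/(2(μ−λ)) = 0.002464 hr
Savings = 0.004929 − 0.002464 = 0.002464 hr

Final: 0.002464 hr


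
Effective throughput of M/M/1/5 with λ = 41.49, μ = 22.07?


ρ = 1.8799; P_K = (1−ρ)ρ^5/(1−ρ^6) = 0.478914
λ_eff = λ(1 − P_K) = 41.49·(1 − 0.478914) = 41.49·0.521086 = 21.6199 /hr

Final: 21.6199 /hr


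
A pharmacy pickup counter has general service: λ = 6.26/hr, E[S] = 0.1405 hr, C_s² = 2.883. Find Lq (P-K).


ρ = λ·E[S] = 6.26·0.1405 = 0.8795
Lq = ρ²(1+C_s²)/(2(1−ρ)) = 0.7736·(1+2.883)/(2·0.1205)
= 0.7736·3.8830/0.2409 = 12.46694

Final: 12.46694


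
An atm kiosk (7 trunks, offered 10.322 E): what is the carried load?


B(7,10.322) = 0.423120 (Erlang-B)
Carried load = a(1 − B) = 10.322·(1 − 0.423120) = 10.322·0.576880 = 5.9546 E

Final: 5.9546 Erlangs


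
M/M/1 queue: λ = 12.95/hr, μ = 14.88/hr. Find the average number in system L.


ρ = λ/μ = 12.95/14.88 = 0.8703
L = ρ/(1−ρ) = 0.8703/(1 − 0.8703) = 0.8703/0.1297 = 6.7098

Final: 6.7098


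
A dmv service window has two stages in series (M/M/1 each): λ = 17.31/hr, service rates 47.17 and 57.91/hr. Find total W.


Each node sees arrival rate λ = 17.31/hr (tandem ⇒ throughput preserved).
W₁ = 1/(μ₁−λ) = 1/(47.17−17.31) = 0.03349 hr
W₂ = 1/(μ₂−λ) = 1/(57.91−17.31) = 0.02463 hr
W_total = W₁ + W₂ = 0.03349 + 0.02463 = 0.05812 hr

Final: 0.05812 hr


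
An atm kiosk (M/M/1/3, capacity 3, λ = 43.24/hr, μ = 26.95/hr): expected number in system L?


ρ = 43.24/26.95 = 1.6045
L = ρ[1 − (K+1)ρ^K + Kρ^(K+1)] / [(1−ρ)(1−ρ^(K+1))]
Numerator: 1.6045·(1 − 4·4.130292 + 3·6.626858) = 6.994461
Denominator: (-0.6045)·(-5.626858) = 3.401169
L = 6.994461/3.401169 = 2.0565

Final: 2.0565


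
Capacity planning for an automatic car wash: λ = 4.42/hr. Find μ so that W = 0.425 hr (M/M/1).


W = 1/(μ−λ) ⇒ μ − λ = 1/W = 1/0.425 = 2.3529
μ = λ + 1/W = 4.42 + 2.3529 = 6.7729 per hr

Final: 6.7729 /hr


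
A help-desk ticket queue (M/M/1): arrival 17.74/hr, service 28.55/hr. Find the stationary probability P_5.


ρ = 17.74/28.55 = 0.6214
P_n = (1−ρ)·ρ^n = (1 − 0.6214)·0.6214^5 = 0.3786·0.092627 = 0.035072

Final: 0.035072


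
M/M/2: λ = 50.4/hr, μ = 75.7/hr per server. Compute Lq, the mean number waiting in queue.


a = λ/μ = 0.6658; ρ = a/2 = 0.3329
P₀ = 0.500496
Lq = P₀·a^c·ρ / (c!·(1−ρ)²) = 0.500496·0.44327·0.3329/(2·0.44503)
= 0.08298

Final: 0.08298


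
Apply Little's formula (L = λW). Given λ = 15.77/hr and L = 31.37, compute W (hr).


W = L/λ = 31.37/15.77 = 1.9892 hr

Final: 1.9892 hr


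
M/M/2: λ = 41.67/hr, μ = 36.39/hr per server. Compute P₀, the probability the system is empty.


a = λ/μ = 41.67/36.39 = 1.1451; ρ = a/c = 0.5725
Σ_{k=0}^{1} a^k/k! (terms k=0..1) = 1.00000 + 1.14509 = 2.14509
Tail: a^2/(2!(1−ρ)) = 1.31124/(2·0.4275) = 1.53379
P₀ = 1/(2.14509 + 1.53379) = 1/3.67888 = 0.271822

Final: 0.271822


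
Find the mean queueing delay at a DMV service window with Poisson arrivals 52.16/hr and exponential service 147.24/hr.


ρ = 52.16/147.24 = 0.3543
Wq = ρ/(μ−λ) = 0.3543/(147.24 − 52.16) = 0.3543/95.08 = 0.003726 hr

Final: 0.003726 hr


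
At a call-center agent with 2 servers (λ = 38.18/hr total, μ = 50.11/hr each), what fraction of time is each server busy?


ρ = λ/(cμ) = 38.18/(2·50.11) = 38.18/100.22 = 0.3810

Final: 0.3810


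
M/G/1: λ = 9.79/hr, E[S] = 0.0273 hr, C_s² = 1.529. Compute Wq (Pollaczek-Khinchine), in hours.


ρ = λ·E[S] = 9.79·0.0273 = 0.2673
E[S²] = E[S]²(1+C_s²) = 0.0273²·(1+1.529) = 0.001885
Wq = λ·E[S²]/(2(1−ρ)) = 9.79·0.001885/(2·0.7327) = 0.01259 hr

Final: 0.01259 hr


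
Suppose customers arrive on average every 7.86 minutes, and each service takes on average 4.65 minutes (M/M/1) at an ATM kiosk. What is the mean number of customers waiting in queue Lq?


λ = 60/7.86 = 7.6336 /hr
μ = 60/4.65 = 12.9032 /hr
ρ = λ/μ = 7.6336/12.9032 = 0.5916
Lq = ρ²/(1−ρ) = 0.3500/0.4084 = 0.8570

Final: 0.8570


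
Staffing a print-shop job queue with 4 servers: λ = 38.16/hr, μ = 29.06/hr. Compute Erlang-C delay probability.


a = λ/μ = 1.3131; ρ = a/4 = 0.3283
P₀ = 0.267584 (from M/M/c formula)
C(c,a) = [a^c/(c!(1−ρ))]·P₀ = [2.97338/(24·0.6717)]·0.267584
= 0.18444·0.267584 = 0.049353

Final: 0.049353


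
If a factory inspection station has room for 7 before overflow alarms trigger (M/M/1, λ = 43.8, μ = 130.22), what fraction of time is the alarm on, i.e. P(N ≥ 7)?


ρ = 43.8/130.22 = 0.3364
P(N ≥ n) = ρ^n = 0.3364^7 = 0.0004871

Final: 0.0004871


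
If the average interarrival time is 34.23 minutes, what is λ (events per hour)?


λ = 1/(interarrival time) in consistent units.
1 hour = 60 min, so λ = 60/34.23 = 1.7528 per hour

Final: 1.7528 /hr


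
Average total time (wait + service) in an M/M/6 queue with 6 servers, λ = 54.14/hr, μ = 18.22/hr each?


a = 2.9715; ρ = 0.4952; P₀ = 0.050423
Lq = P₀·a^c·ρ/(c!(1−ρ)²) = 0.09371
Wq = Lq/λ = 0.09371/54.14 = 0.001731 hr
W = Wq + 1/μ = 0.001731 + 0.05488 = 0.05662 hr

Final: 0.05662 hr
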